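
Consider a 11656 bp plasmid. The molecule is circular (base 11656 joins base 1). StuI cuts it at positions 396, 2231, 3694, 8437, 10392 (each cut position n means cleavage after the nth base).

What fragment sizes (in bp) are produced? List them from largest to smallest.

Circular molecule, 5 cuts → 5 fragments:
  2231 − 396 = 1835 bp
  3694 − 2231 = 1463 bp
  8437 − 3694 = 4743 bp
  10392 − 8437 = 1955 bp
  wrap: 11656 − 10392 + 396 = 1660 bp
Sorted largest to smallest: 4743, 1955, 1835, 1660, 1463 bp.

4743, 1955, 1835, 1660, 1463 bp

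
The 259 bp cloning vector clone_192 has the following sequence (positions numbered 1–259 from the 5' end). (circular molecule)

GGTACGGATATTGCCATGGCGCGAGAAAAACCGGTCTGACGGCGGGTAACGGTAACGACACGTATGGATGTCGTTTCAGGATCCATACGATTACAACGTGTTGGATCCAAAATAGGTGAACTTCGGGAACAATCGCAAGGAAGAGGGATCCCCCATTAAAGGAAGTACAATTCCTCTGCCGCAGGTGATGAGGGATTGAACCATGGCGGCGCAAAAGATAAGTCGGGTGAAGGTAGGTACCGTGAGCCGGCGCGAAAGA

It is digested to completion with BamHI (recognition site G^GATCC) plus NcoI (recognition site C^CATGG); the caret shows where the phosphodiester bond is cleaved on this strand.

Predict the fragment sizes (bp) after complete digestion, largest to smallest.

72, 65, 55, 43, 24 bp

BamHI sites (GGATCC) start at positions 79, 103, 146.
BamHI cuts after the first base of each site, so after positions 79, 103, 146.
NcoI sites (CCATGG) start at positions 14, 201.
NcoI cuts after the first base of each site, so after positions 14, 201.
Combined cut positions: 14, 79, 103, 146, 201.
Circular molecule, 5 cuts → 5 fragments:
  15–79 → 65 bp
  80–103 → 24 bp
  104–146 → 43 bp
  147–201 → 55 bp
  202–259 then 1–14 → 58 + 14 = 72 bp
Sorted largest to smallest: 72, 65, 55, 43, 24 bp.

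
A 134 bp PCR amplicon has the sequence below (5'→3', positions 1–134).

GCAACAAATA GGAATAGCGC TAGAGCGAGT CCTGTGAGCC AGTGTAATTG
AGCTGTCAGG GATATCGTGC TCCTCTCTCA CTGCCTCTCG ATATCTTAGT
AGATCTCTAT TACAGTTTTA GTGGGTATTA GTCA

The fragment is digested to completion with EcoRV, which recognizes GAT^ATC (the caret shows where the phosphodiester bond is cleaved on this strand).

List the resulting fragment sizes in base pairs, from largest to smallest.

63, 42, 29 bp

EcoRV sites (GATATC) start at positions 61, 90.
EcoRV cuts after base 3 of each site, so after positions 63, 92.
Linear molecule, 2 cuts → 3 fragments:
  1–63 → 63 bp
  64–92 → 29 bp
  93–134 → 42 bp
Sorted largest to smallest: 63, 42, 29 bp.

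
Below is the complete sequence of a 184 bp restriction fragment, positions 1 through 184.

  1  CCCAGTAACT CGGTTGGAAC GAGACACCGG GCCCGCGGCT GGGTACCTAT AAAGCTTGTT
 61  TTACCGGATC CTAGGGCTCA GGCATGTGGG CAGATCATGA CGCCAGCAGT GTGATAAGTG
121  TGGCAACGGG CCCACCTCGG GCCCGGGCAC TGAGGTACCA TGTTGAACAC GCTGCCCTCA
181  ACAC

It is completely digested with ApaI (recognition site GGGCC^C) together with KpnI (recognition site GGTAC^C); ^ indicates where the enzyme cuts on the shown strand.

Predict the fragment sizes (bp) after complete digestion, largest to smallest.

ApaI sites (GGGCCC) start at positions 29, 128, 139.
ApaI cuts after base 5 of each site (before the last base), so after positions 33, 132, 143.
KpnI sites (GGTACC) start at positions 42, 154.
KpnI cuts after base 5 of each site (before the last base), so after positions 46, 158.
Combined cut positions: 33, 46, 132, 143, 158.
Linear molecule, 5 cuts → 6 fragments:
  1–33 → 33 bp
  34–46 → 13 bp
  47–132 → 86 bp
  133–143 → 11 bp
  144–158 → 15 bp
  159–184 → 26 bp
Sorted largest to smallest: 86, 33, 26, 15, 13, 11 bp.

86, 33, 26, 15, 13, 11 bp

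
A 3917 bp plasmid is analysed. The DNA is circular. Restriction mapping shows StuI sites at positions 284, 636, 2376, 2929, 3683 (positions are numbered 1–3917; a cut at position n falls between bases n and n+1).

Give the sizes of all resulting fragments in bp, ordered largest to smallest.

1740, 754, 553, 518, 352 bp

Circular molecule, 5 cuts → 5 fragments:
  636 − 284 = 352 bp
  2376 − 636 = 1740 bp
  2929 − 2376 = 553 bp
  3683 − 2929 = 754 bp
  wrap: 3917 − 3683 + 284 = 518 bp
Sorted largest to smallest: 1740, 754, 553, 518, 352 bp.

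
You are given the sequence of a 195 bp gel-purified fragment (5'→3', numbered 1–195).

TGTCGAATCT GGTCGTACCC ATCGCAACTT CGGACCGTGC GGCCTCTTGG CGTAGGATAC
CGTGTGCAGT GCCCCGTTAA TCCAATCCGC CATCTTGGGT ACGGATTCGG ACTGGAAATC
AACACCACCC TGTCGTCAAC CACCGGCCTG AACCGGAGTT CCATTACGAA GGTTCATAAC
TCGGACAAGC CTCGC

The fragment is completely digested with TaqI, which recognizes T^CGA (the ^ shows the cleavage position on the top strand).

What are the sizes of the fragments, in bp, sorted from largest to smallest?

The TaqI site (TCGA) starts at position 3.
TaqI cuts after the first base of each site, so after position 3.
Linear molecule, 1 cut → 2 fragments:
  1–3 → 3 bp
  4–195 → 192 bp
Sorted largest to smallest: 192, 3 bp.

192, 3 bp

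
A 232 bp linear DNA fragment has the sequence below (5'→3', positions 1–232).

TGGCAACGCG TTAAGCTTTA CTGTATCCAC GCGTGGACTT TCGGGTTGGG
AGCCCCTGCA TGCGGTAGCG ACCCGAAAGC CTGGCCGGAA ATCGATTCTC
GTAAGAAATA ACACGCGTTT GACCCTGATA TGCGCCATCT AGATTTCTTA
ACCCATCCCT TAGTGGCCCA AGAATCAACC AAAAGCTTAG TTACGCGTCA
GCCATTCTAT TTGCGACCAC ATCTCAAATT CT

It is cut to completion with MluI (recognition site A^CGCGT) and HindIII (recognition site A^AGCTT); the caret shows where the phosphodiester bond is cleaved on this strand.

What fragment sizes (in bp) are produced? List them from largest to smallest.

MluI sites (ACGCGT) start at positions 6, 29, 113, 193.
MluI cuts after the first base of each site, so after positions 6, 29, 113, 193.
HindIII sites (AAGCTT) start at positions 13, 183.
HindIII cuts after the first base of each site, so after positions 13, 183.
Combined cut positions: 6, 13, 29, 113, 183, 193.
Linear molecule, 6 cuts → 7 fragments:
  1–6 → 6 bp
  7–13 → 7 bp
  14–29 → 16 bp
  30–113 → 84 bp
  114–183 → 70 bp
  184–193 → 10 bp
  194–232 → 39 bp
Sorted largest to smallest: 84, 70, 39, 16, 10, 7, 6 bp.

84, 70, 39, 16, 10, 7, 6 bp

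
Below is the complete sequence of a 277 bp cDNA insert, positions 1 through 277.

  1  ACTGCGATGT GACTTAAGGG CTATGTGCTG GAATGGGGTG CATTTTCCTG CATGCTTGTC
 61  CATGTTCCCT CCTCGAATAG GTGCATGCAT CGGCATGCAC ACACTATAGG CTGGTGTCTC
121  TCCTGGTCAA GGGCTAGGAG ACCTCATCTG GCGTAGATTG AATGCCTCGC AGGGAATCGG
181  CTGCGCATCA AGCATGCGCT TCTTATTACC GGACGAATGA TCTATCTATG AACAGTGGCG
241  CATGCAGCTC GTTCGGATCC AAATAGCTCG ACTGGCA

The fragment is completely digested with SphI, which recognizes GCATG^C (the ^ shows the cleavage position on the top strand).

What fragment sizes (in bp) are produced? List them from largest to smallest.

99, 54, 48, 33, 33, 10 bp

SphI sites (GCATGC) start at positions 50, 83, 93, 192, 240.
SphI cuts after base 5 of each site (before the last base), so after positions 54, 87, 97, 196, 244.
Linear molecule, 5 cuts → 6 fragments:
  1–54 → 54 bp
  55–87 → 33 bp
  88–97 → 10 bp
  98–196 → 99 bp
  197–244 → 48 bp
  245–277 → 33 bp
Sorted largest to smallest: 99, 54, 48, 33, 33, 10 bp.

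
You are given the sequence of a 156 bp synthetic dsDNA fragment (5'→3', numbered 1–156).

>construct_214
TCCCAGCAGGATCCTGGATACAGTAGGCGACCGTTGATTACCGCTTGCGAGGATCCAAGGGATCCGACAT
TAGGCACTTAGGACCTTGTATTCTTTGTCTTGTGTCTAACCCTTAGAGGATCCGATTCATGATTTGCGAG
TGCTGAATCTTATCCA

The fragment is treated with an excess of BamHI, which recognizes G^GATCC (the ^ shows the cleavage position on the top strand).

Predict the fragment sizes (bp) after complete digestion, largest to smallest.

BamHI sites (GGATCC) start at positions 9, 51, 60, 118.
BamHI cuts after the first base of each site, so after positions 9, 51, 60, 118.
Linear molecule, 4 cuts → 5 fragments:
  1–9 → 9 bp
  10–51 → 42 bp
  52–60 → 9 bp
  61–118 → 58 bp
  119–156 → 38 bp
Sorted largest to smallest: 58, 42, 38, 9, 9 bp.

58, 42, 38, 9, 9 bp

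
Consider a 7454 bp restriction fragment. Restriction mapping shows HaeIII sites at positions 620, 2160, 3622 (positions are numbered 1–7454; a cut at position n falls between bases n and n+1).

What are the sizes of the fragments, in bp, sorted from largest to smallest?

3832, 1540, 1462, 620 bp

Linear molecule, 3 cuts → 4 fragments:
  620 − 0 = 620 bp
  2160 − 620 = 1540 bp
  3622 − 2160 = 1462 bp
  7454 − 3622 = 3832 bp
Sorted largest to smallest: 3832, 1540, 1462, 620 bp.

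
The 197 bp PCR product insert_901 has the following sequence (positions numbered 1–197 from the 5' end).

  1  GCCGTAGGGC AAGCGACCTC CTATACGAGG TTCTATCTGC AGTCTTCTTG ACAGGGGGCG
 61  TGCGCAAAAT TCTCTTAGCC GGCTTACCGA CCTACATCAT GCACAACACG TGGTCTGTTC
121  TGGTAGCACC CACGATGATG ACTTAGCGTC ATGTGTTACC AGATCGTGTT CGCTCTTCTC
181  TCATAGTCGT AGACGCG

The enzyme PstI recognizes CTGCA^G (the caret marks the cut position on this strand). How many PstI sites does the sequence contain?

1

CTGCAG occurs starting at position 37.
PstI cuts at 1 site.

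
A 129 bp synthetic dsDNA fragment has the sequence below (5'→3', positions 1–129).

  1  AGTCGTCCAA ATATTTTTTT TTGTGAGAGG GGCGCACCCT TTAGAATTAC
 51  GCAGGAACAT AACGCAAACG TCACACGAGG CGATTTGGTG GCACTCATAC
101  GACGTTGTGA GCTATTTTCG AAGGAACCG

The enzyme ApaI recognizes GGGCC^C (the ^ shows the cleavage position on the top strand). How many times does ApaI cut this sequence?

No occurrence of GGGCCC is present in the sequence.
ApaI does not cut: 0 sites.

0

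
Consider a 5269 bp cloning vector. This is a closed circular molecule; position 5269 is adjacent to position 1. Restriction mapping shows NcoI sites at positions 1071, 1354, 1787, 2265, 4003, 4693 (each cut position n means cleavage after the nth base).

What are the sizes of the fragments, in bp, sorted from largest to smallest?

1738, 1647, 690, 478, 433, 283 bp

Circular molecule, 6 cuts → 6 fragments:
  1354 − 1071 = 283 bp
  1787 − 1354 = 433 bp
  2265 − 1787 = 478 bp
  4003 − 2265 = 1738 bp
  4693 − 4003 = 690 bp
  wrap: 5269 − 4693 + 1071 = 1647 bp
Sorted largest to smallest: 1738, 1647, 690, 478, 433, 283 bp.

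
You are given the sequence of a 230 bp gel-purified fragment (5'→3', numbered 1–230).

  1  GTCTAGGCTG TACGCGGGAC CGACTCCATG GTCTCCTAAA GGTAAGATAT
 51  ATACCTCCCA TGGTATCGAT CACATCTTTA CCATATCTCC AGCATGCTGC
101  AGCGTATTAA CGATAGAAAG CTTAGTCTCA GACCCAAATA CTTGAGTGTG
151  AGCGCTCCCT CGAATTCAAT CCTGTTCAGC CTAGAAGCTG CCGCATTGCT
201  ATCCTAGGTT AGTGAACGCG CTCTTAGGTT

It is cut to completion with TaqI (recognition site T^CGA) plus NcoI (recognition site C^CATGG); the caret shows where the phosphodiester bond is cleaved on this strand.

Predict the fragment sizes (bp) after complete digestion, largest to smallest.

94, 70, 32, 26, 8 bp

TaqI sites (TCGA) start at positions 66, 160.
TaqI cuts after the first base of each site, so after positions 66, 160.
NcoI sites (CCATGG) start at positions 26, 58.
NcoI cuts after the first base of each site, so after positions 26, 58.
Combined cut positions: 26, 58, 66, 160.
Linear molecule, 4 cuts → 5 fragments:
  1–26 → 26 bp
  27–58 → 32 bp
  59–66 → 8 bp
  67–160 → 94 bp
  161–230 → 70 bp
Sorted largest to smallest: 94, 70, 32, 26, 8 bp.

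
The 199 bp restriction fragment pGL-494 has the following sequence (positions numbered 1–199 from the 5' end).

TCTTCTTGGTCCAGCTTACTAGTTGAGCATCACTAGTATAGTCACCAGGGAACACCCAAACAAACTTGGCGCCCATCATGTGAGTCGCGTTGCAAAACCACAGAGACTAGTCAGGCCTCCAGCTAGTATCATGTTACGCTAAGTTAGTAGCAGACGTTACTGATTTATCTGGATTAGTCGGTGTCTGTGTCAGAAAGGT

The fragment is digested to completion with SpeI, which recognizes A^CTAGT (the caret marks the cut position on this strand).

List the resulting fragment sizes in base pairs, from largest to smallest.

SpeI sites (ACTAGT) start at positions 18, 32, 106.
SpeI cuts after the first base of each site, so after positions 18, 32, 106.
Linear molecule, 3 cuts → 4 fragments:
  1–18 → 18 bp
  19–32 → 14 bp
  33–106 → 74 bp
  107–199 → 93 bp
Sorted largest to smallest: 93, 74, 18, 14 bp.

93, 74, 18, 14 bp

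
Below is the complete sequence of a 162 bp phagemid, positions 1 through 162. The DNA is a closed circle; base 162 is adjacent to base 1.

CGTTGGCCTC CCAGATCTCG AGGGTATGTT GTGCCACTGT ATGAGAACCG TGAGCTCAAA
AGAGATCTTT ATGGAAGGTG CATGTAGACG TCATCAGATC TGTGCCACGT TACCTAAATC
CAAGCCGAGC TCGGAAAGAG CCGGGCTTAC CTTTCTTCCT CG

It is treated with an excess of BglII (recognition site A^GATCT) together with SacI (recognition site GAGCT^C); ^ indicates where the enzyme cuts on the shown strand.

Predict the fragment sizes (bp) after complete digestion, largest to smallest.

BglII sites (AGATCT) start at positions 13, 63, 96.
BglII cuts after the first base of each site, so after positions 13, 63, 96.
SacI sites (GAGCTC) start at positions 52, 127.
SacI cuts after base 5 of each site (before the last base), so after positions 56, 131.
Combined cut positions: 13, 56, 63, 96, 131.
Circular molecule, 5 cuts → 5 fragments:
  14–56 → 43 bp
  57–63 → 7 bp
  64–96 → 33 bp
  97–131 → 35 bp
  132–162 then 1–13 → 31 + 13 = 44 bp
Sorted largest to smallest: 44, 43, 35, 33, 7 bp.

44, 43, 35, 33, 7 bp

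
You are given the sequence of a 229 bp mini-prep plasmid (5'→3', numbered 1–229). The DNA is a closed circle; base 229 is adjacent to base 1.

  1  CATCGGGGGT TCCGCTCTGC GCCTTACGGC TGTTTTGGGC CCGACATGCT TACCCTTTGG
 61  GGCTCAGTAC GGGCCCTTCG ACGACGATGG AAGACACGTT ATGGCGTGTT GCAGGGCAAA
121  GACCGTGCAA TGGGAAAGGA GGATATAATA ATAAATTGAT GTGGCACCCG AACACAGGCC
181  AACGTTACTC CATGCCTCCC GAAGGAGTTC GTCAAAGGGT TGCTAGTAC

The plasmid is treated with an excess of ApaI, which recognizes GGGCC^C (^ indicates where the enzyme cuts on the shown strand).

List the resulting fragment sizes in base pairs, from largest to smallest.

195, 34 bp

ApaI sites (GGGCCC) start at positions 37, 71.
ApaI cuts after base 5 of each site (before the last base), so after positions 41, 75.
Circular molecule, 2 cuts → 2 fragments:
  42–75 → 34 bp
  76–229 then 1–41 → 154 + 41 = 195 bp
Sorted largest to smallest: 195, 34 bp.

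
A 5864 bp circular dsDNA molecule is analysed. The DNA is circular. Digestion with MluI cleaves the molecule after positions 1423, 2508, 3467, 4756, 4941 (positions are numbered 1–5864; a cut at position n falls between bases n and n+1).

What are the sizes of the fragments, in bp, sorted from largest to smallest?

2346, 1289, 1085, 959, 185 bp

Circular molecule, 5 cuts → 5 fragments:
  2508 − 1423 = 1085 bp
  3467 − 2508 = 959 bp
  4756 − 3467 = 1289 bp
  4941 − 4756 = 185 bp
  wrap: 5864 − 4941 + 1423 = 2346 bp
Sorted largest to smallest: 2346, 1289, 1085, 959, 185 bp.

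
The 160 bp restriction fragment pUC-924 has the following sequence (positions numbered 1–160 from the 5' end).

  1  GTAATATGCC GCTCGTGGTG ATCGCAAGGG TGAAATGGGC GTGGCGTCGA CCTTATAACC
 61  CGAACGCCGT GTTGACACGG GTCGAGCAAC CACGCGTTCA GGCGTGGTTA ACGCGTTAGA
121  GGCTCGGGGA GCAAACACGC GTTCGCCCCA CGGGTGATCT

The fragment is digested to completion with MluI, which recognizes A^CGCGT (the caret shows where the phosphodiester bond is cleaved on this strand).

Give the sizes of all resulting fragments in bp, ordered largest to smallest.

92, 26, 23, 19 bp

MluI sites (ACGCGT) start at positions 92, 111, 137.
MluI cuts after the first base of each site, so after positions 92, 111, 137.
Linear molecule, 3 cuts → 4 fragments:
  1–92 → 92 bp
  93–111 → 19 bp
  112–137 → 26 bp
  138–160 → 23 bp
Sorted largest to smallest: 92, 26, 23, 19 bp.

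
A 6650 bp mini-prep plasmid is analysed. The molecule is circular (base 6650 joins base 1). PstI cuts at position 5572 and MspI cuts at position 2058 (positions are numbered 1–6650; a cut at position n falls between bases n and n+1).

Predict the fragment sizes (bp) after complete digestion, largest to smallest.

3514, 3136 bp

Combined cut positions (sorted): 2058, 5572.
Circular molecule, 2 cuts → 2 fragments:
  5572 − 2058 = 3514 bp
  wrap: 6650 − 5572 + 2058 = 3136 bp
Sorted largest to smallest: 3514, 3136 bp.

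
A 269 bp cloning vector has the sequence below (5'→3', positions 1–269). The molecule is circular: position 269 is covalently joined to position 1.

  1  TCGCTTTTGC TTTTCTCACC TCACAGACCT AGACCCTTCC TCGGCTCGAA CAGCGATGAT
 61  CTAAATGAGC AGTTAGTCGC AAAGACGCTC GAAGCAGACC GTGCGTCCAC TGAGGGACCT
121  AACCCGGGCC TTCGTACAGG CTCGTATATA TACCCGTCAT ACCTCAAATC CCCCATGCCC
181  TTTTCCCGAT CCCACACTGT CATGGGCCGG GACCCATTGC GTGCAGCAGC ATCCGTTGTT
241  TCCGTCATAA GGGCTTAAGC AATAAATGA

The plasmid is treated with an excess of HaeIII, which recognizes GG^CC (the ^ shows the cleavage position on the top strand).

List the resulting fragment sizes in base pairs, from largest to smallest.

HaeIII sites (GGCC) start at positions 127, 205.
HaeIII cuts after base 2 of each site, so after positions 128, 206.
Circular molecule, 2 cuts → 2 fragments:
  129–206 → 78 bp
  207–269 then 1–128 → 63 + 128 = 191 bp
Sorted largest to smallest: 191, 78 bp.

191, 78 bp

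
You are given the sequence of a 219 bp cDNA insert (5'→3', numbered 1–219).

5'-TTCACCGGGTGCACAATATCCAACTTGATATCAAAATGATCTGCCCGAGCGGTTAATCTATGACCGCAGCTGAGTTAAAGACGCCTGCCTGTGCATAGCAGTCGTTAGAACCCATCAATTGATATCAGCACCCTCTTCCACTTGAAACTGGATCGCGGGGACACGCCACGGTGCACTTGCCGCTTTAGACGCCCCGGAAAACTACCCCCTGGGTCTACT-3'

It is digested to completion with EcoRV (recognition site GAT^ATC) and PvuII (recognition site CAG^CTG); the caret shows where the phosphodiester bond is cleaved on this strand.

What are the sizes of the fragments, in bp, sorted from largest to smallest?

96, 54, 40, 29 bp

EcoRV sites (GATATC) start at positions 27, 121.
EcoRV cuts after base 3 of each site, so after positions 29, 123.
The PvuII site (CAGCTG) starts at position 67.
PvuII cuts after base 3 of each site, so after position 69.
Combined cut positions: 29, 69, 123.
Linear molecule, 3 cuts → 4 fragments:
  1–29 → 29 bp
  30–69 → 40 bp
  70–123 → 54 bp
  124–219 → 96 bp
Sorted largest to smallest: 96, 54, 40, 29 bp.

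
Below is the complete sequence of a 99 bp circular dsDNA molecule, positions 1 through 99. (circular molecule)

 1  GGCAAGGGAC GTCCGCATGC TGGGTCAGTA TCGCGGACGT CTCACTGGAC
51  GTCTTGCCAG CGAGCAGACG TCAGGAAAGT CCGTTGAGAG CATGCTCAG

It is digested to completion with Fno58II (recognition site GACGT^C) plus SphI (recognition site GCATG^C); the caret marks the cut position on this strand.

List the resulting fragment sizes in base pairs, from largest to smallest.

Fno58II sites (GACGTC) start at positions 8, 36, 48, 67.
Fno58II cuts after base 5 of each site (before the last base), so after positions 12, 40, 52, 71.
SphI sites (GCATGC) start at positions 15, 90.
SphI cuts after base 5 of each site (before the last base), so after positions 19, 94.
Combined cut positions: 12, 19, 40, 52, 71, 94.
Circular molecule, 6 cuts → 6 fragments:
  13–19 → 7 bp
  20–40 → 21 bp
  41–52 → 12 bp
  53–71 → 19 bp
  72–94 → 23 bp
  95–99 then 1–12 → 5 + 12 = 17 bp
Sorted largest to smallest: 23, 21, 19, 17, 12, 7 bp.

23, 21, 19, 17, 12, 7 bp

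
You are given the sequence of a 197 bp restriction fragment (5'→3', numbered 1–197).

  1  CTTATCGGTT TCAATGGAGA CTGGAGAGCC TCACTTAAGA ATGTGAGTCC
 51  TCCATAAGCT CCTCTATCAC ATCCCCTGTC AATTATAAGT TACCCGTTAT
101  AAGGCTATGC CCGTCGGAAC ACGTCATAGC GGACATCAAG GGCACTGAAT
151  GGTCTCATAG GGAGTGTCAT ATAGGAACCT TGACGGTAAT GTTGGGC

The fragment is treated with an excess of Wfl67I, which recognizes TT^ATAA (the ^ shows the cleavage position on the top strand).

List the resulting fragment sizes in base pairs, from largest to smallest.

Wfl67I sites (TTATAA) start at positions 83, 97.
Wfl67I cuts after base 2 of each site, so after positions 84, 98.
Linear molecule, 2 cuts → 3 fragments:
  1–84 → 84 bp
  85–98 → 14 bp
  99–197 → 99 bp
Sorted largest to smallest: 99, 84, 14 bp.

99, 84, 14 bp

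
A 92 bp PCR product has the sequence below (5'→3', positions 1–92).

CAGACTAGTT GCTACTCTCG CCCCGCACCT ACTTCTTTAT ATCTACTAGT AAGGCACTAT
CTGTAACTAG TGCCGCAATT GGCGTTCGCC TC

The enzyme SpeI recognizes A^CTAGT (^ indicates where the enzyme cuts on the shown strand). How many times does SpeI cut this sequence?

ACTAGT occurs starting at positions 4, 45, 66.
SpeI cuts at 3 sites.

3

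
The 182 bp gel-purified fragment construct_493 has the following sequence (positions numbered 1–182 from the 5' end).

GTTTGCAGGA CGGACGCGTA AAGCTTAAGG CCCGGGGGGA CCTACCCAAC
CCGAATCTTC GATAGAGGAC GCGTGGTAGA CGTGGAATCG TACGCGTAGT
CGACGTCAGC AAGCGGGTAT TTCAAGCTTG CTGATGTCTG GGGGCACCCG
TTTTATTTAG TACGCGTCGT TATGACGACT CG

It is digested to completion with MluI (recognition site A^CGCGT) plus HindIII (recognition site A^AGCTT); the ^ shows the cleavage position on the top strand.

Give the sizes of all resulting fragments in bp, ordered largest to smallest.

48, 38, 32, 23, 20, 14, 7 bp

MluI sites (ACGCGT) start at positions 14, 69, 92, 162.
MluI cuts after the first base of each site, so after positions 14, 69, 92, 162.
HindIII sites (AAGCTT) start at positions 21, 124.
HindIII cuts after the first base of each site, so after positions 21, 124.
Combined cut positions: 14, 21, 69, 92, 124, 162.
Linear molecule, 6 cuts → 7 fragments:
  1–14 → 14 bp
  15–21 → 7 bp
  22–69 → 48 bp
  70–92 → 23 bp
  93–124 → 32 bp
  125–162 → 38 bp
  163–182 → 20 bp
Sorted largest to smallest: 48, 38, 32, 23, 20, 14, 7 bp.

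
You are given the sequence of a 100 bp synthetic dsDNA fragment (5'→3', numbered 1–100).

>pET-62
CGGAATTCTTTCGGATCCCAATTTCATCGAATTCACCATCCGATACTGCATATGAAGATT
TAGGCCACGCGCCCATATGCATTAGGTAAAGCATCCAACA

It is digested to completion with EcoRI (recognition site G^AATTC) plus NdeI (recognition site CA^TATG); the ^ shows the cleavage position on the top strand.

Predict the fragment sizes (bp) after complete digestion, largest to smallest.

26, 25, 25, 21, 3 bp

EcoRI sites (GAATTC) start at positions 3, 29.
EcoRI cuts after the first base of each site, so after positions 3, 29.
NdeI sites (CATATG) start at positions 49, 74.
NdeI cuts after base 2 of each site, so after positions 50, 75.
Combined cut positions: 3, 29, 50, 75.
Linear molecule, 4 cuts → 5 fragments:
  1–3 → 3 bp
  4–29 → 26 bp
  30–50 → 21 bp
  51–75 → 25 bp
  76–100 → 25 bp
Sorted largest to smallest: 26, 25, 25, 21, 3 bp.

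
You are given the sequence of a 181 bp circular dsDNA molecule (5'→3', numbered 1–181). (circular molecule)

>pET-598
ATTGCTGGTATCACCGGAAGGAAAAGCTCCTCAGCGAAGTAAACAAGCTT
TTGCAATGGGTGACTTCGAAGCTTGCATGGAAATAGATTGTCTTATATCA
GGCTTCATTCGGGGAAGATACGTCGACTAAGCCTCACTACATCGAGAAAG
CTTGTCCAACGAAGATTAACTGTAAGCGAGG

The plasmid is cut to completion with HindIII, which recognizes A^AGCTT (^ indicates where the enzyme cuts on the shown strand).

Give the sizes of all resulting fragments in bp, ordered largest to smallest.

79, 78, 24 bp

HindIII sites (AAGCTT) start at positions 45, 69, 148.
HindIII cuts after the first base of each site, so after positions 45, 69, 148.
Circular molecule, 3 cuts → 3 fragments:
  46–69 → 24 bp
  70–148 → 79 bp
  149–181 then 1–45 → 33 + 45 = 78 bp
Sorted largest to smallest: 79, 78, 24 bp.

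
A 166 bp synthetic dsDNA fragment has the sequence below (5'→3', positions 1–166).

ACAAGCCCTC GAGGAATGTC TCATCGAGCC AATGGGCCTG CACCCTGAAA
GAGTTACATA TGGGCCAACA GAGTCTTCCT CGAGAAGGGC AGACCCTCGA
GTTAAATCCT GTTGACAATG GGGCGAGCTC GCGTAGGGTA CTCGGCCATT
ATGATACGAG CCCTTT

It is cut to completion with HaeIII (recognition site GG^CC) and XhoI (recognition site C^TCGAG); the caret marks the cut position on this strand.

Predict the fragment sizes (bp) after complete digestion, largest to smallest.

HaeIII sites (GGCC) start at positions 35, 63, 144.
HaeIII cuts after base 2 of each site, so after positions 36, 64, 145.
XhoI sites (CTCGAG) start at positions 8, 79, 96.
XhoI cuts after the first base of each site, so after positions 8, 79, 96.
Combined cut positions: 8, 36, 64, 79, 96, 145.
Linear molecule, 6 cuts → 7 fragments:
  1–8 → 8 bp
  9–36 → 28 bp
  37–64 → 28 bp
  65–79 → 15 bp
  80–96 → 17 bp
  97–145 → 49 bp
  146–166 → 21 bp
Sorted largest to smallest: 49, 28, 28, 21, 17, 15, 8 bp.

49, 28, 28, 21, 17, 15, 8 bp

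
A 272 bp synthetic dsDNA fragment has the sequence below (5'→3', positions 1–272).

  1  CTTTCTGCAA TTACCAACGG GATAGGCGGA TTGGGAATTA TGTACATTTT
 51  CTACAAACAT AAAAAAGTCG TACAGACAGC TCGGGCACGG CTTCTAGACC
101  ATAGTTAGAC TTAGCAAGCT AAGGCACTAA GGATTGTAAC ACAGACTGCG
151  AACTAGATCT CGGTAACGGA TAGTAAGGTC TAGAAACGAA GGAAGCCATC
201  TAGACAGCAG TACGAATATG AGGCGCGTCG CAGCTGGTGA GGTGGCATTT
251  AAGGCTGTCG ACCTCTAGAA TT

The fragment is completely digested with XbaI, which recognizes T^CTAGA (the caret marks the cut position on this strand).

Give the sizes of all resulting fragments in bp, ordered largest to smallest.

93, 86, 65, 20, 8 bp

XbaI sites (TCTAGA) start at positions 93, 179, 199, 264.
XbaI cuts after the first base of each site, so after positions 93, 179, 199, 264.
Linear molecule, 4 cuts → 5 fragments:
  1–93 → 93 bp
  94–179 → 86 bp
  180–199 → 20 bp
  200–264 → 65 bp
  265–272 → 8 bp
Sorted largest to smallest: 93, 86, 65, 20, 8 bp.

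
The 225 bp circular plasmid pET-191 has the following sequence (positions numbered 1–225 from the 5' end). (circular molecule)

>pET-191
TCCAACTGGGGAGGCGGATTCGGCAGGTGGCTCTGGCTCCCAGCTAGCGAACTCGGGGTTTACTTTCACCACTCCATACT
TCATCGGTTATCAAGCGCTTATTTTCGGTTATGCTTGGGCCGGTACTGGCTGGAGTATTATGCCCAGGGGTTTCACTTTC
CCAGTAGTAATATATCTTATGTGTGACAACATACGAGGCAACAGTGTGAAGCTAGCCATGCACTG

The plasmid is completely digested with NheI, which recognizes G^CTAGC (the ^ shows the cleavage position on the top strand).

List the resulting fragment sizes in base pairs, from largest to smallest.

NheI sites (GCTAGC) start at positions 43, 211.
NheI cuts after the first base of each site, so after positions 43, 211.
Circular molecule, 2 cuts → 2 fragments:
  44–211 → 168 bp
  212–225 then 1–43 → 14 + 43 = 57 bp
Sorted largest to smallest: 168, 57 bp.

168, 57 bp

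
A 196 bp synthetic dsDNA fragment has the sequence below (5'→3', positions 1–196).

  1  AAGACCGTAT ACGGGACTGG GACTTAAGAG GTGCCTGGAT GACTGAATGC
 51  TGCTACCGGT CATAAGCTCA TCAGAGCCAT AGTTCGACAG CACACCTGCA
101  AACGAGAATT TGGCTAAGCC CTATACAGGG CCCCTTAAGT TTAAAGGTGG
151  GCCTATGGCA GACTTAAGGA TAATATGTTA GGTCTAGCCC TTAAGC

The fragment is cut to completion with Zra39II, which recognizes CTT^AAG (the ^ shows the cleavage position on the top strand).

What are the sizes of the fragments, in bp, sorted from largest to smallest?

111, 29, 27, 25, 4 bp

Zra39II sites (CTTAAG) start at positions 23, 134, 163, 190.
Zra39II cuts after base 3 of each site, so after positions 25, 136, 165, 192.
Linear molecule, 4 cuts → 5 fragments:
  1–25 → 25 bp
  26–136 → 111 bp
  137–165 → 29 bp
  166–192 → 27 bp
  193–196 → 4 bp
Sorted largest to smallest: 111, 29, 27, 25, 4 bp.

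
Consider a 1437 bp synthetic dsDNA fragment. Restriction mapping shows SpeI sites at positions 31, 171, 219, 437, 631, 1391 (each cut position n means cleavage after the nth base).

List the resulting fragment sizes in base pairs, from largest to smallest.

760, 218, 194, 140, 48, 46, 31 bp

Linear molecule, 6 cuts → 7 fragments:
  31 − 0 = 31 bp
  171 − 31 = 140 bp
  219 − 171 = 48 bp
  437 − 219 = 218 bp
  631 − 437 = 194 bp
  1391 − 631 = 760 bp
  1437 − 1391 = 46 bp
Sorted largest to smallest: 760, 218, 194, 140, 48, 46, 31 bp.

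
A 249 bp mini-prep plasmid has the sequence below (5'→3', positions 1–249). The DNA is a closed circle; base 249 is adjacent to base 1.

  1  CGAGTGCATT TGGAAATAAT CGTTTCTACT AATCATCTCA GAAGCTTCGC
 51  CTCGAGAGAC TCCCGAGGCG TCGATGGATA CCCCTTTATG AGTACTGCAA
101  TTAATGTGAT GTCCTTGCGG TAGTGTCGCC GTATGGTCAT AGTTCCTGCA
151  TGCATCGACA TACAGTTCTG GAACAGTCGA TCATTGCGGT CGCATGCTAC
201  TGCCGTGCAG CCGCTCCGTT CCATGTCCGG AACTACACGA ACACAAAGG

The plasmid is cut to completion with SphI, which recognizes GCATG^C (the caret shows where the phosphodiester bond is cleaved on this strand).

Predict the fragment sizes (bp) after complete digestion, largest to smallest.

205, 44 bp

SphI sites (GCATGC) start at positions 148, 192.
SphI cuts after base 5 of each site (before the last base), so after positions 152, 196.
Circular molecule, 2 cuts → 2 fragments:
  153–196 → 44 bp
  197–249 then 1–152 → 53 + 152 = 205 bp
Sorted largest to smallest: 205, 44 bp.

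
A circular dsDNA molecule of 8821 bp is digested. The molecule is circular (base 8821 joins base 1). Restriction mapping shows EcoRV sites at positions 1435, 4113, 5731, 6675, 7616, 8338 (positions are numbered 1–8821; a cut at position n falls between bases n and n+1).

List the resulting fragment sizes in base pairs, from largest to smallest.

2678, 1918, 1618, 944, 941, 722 bp

Circular molecule, 6 cuts → 6 fragments:
  4113 − 1435 = 2678 bp
  5731 − 4113 = 1618 bp
  6675 − 5731 = 944 bp
  7616 − 6675 = 941 bp
  8338 − 7616 = 722 bp
  wrap: 8821 − 8338 + 1435 = 1918 bp
Sorted largest to smallest: 2678, 1918, 1618, 944, 941, 722 bp.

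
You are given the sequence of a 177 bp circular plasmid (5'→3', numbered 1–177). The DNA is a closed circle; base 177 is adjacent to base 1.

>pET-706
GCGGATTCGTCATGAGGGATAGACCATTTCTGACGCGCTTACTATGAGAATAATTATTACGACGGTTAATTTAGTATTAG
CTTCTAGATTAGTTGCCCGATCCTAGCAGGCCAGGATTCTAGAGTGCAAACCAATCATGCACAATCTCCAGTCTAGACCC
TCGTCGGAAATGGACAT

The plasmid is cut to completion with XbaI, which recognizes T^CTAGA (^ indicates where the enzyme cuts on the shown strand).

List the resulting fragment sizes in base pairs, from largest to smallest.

108, 35, 34 bp

XbaI sites (TCTAGA) start at positions 83, 118, 152.
XbaI cuts after the first base of each site, so after positions 83, 118, 152.
Circular molecule, 3 cuts → 3 fragments:
  84–118 → 35 bp
  119–152 → 34 bp
  153–177 then 1–83 → 25 + 83 = 108 bp
Sorted largest to smallest: 108, 35, 34 bp.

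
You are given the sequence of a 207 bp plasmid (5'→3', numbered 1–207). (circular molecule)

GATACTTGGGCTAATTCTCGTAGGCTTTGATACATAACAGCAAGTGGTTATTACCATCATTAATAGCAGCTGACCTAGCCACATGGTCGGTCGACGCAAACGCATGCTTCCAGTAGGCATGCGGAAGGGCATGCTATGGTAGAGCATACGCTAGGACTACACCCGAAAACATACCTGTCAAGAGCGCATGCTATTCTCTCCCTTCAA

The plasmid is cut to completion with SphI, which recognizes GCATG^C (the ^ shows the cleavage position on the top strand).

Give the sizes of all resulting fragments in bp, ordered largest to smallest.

123, 57, 15, 12 bp

SphI sites (GCATGC) start at positions 102, 117, 129, 186.
SphI cuts after base 5 of each site (before the last base), so after positions 106, 121, 133, 190.
Circular molecule, 4 cuts → 4 fragments:
  107–121 → 15 bp
  122–133 → 12 bp
  134–190 → 57 bp
  191–207 then 1–106 → 17 + 106 = 123 bp
Sorted largest to smallest: 123, 57, 15, 12 bp.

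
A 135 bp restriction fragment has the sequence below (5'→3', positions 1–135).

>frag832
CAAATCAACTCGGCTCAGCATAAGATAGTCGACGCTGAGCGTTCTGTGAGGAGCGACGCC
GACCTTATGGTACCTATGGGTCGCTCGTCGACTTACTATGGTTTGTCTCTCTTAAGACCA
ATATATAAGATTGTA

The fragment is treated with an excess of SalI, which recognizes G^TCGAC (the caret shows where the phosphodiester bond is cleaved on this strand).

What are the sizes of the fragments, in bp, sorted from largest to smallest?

59, 48, 28 bp

SalI sites (GTCGAC) start at positions 28, 87.
SalI cuts after the first base of each site, so after positions 28, 87.
Linear molecule, 2 cuts → 3 fragments:
  1–28 → 28 bp
  29–87 → 59 bp
  88–135 → 48 bp
Sorted largest to smallest: 59, 48, 28 bp.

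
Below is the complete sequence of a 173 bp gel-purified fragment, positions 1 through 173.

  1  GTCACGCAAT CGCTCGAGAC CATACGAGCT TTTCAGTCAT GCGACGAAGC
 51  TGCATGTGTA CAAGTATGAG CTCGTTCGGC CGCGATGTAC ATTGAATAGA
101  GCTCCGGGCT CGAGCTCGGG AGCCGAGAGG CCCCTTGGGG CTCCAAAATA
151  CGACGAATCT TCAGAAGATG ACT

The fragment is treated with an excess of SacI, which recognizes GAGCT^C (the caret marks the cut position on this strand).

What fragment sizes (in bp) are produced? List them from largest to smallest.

72, 57, 31, 13 bp

SacI sites (GAGCTC) start at positions 68, 99, 112.
SacI cuts after base 5 of each site (before the last base), so after positions 72, 103, 116.
Linear molecule, 3 cuts → 4 fragments:
  1–72 → 72 bp
  73–103 → 31 bp
  104–116 → 13 bp
  117–173 → 57 bp
Sorted largest to smallest: 72, 57, 31, 13 bp.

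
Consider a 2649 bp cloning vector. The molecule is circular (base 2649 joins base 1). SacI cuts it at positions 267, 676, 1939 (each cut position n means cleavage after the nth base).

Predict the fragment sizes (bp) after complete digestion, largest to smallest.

1263, 977, 409 bp

Circular molecule, 3 cuts → 3 fragments:
  676 − 267 = 409 bp
  1939 − 676 = 1263 bp
  wrap: 2649 − 1939 + 267 = 977 bp
Sorted largest to smallest: 1263, 977, 409 bp.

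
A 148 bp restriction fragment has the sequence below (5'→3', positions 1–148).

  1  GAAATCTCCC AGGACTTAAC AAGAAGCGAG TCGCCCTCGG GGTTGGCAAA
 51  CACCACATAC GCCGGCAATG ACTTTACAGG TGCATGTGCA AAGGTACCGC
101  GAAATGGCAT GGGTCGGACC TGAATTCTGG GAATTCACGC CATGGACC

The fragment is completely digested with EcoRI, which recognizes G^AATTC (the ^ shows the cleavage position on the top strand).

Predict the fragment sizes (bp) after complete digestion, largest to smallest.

122, 17, 9 bp

EcoRI sites (GAATTC) start at positions 122, 131.
EcoRI cuts after the first base of each site, so after positions 122, 131.
Linear molecule, 2 cuts → 3 fragments:
  1–122 → 122 bp
  123–131 → 9 bp
  132–148 → 17 bp
Sorted largest to smallest: 122, 17, 9 bp.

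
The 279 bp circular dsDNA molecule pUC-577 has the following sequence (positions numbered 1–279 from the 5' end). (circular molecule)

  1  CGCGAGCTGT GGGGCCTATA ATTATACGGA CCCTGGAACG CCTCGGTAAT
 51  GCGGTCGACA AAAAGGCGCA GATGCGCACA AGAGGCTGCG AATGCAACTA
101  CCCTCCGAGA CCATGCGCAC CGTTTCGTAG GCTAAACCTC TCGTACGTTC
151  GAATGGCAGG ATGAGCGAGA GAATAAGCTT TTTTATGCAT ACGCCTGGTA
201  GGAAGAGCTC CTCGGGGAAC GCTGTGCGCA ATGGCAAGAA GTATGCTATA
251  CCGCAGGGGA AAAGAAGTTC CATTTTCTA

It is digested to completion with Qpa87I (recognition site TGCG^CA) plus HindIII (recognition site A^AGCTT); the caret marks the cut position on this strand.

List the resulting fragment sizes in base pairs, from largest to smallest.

Qpa87I sites (TGCGCA) start at positions 73, 114, 225.
Qpa87I cuts after base 4 of each site, so after positions 76, 117, 228.
The HindIII site (AAGCTT) starts at position 175.
HindIII cuts after the first base of each site, so after position 175.
Combined cut positions: 76, 117, 175, 228.
Circular molecule, 4 cuts → 4 fragments:
  77–117 → 41 bp
  118–175 → 58 bp
  176–228 → 53 bp
  229–279 then 1–76 → 51 + 76 = 127 bp
Sorted largest to smallest: 127, 58, 53, 41 bp.

127, 58, 53, 41 bp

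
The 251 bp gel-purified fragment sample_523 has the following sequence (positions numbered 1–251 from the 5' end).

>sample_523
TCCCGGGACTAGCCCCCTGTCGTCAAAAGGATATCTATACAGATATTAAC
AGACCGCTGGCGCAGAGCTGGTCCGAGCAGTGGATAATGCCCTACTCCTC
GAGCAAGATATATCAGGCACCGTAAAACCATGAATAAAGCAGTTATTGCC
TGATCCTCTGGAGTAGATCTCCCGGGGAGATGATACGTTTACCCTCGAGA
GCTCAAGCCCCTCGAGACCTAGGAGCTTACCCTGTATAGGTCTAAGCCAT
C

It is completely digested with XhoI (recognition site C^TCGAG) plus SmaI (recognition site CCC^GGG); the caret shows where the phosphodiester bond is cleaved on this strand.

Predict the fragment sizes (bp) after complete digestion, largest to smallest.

94, 75, 40, 21, 17, 4 bp

XhoI sites (CTCGAG) start at positions 98, 194, 211.
XhoI cuts after the first base of each site, so after positions 98, 194, 211.
SmaI sites (CCCGGG) start at positions 2, 171.
SmaI cuts after base 3 of each site, so after positions 4, 173.
Combined cut positions: 4, 98, 173, 194, 211.
Linear molecule, 5 cuts → 6 fragments:
  1–4 → 4 bp
  5–98 → 94 bp
  99–173 → 75 bp
  174–194 → 21 bp
  195–211 → 17 bp
  212–251 → 40 bp
Sorted largest to smallest: 94, 75, 40, 21, 17, 4 bp.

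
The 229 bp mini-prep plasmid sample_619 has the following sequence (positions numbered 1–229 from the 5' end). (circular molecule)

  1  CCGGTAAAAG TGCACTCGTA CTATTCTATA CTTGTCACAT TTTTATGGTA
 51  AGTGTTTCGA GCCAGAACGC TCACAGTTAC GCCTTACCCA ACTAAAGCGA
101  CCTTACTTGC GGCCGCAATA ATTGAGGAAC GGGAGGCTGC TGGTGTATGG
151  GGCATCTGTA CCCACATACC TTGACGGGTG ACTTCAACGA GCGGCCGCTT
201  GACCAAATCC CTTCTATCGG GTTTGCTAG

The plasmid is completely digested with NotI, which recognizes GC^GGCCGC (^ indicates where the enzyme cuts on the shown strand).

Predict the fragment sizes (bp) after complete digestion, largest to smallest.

147, 82 bp

NotI sites (GCGGCCGC) start at positions 109, 191.
NotI cuts after base 2 of each site, so after positions 110, 192.
Circular molecule, 2 cuts → 2 fragments:
  111–192 → 82 bp
  193–229 then 1–110 → 37 + 110 = 147 bp
Sorted largest to smallest: 147, 82 bp.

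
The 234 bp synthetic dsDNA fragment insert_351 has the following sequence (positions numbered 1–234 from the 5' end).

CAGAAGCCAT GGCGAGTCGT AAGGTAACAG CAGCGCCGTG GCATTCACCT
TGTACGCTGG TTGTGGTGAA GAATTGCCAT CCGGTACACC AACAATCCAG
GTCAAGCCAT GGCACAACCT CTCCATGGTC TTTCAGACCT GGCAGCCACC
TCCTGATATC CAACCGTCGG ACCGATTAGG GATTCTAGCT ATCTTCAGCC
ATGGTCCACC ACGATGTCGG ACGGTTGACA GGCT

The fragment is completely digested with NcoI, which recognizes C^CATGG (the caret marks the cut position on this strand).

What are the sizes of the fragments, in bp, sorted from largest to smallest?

100, 76, 35, 16, 7 bp

NcoI sites (CCATGG) start at positions 7, 107, 123, 199.
NcoI cuts after the first base of each site, so after positions 7, 107, 123, 199.
Linear molecule, 4 cuts → 5 fragments:
  1–7 → 7 bp
  8–107 → 100 bp
  108–123 → 16 bp
  124–199 → 76 bp
  200–234 → 35 bp
Sorted largest to smallest: 100, 76, 35, 16, 7 bp.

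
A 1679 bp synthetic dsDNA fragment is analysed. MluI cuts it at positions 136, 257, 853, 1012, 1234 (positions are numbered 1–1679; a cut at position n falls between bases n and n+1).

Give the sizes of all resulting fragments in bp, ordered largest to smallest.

596, 445, 222, 159, 136, 121 bp

Linear molecule, 5 cuts → 6 fragments:
  136 − 0 = 136 bp
  257 − 136 = 121 bp
  853 − 257 = 596 bp
  1012 − 853 = 159 bp
  1234 − 1012 = 222 bp
  1679 − 1234 = 445 bp
Sorted largest to smallest: 596, 445, 222, 159, 136, 121 bp.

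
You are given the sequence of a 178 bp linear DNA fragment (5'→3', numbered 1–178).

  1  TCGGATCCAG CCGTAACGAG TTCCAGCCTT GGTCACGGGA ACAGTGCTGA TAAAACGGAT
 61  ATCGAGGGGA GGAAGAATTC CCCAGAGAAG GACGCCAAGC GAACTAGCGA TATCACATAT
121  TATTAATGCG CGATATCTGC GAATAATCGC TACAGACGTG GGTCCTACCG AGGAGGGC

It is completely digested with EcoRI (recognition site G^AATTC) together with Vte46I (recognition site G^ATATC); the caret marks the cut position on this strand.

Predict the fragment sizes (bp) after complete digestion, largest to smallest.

The EcoRI site (GAATTC) starts at position 75.
EcoRI cuts after the first base of each site, so after position 75.
Vte46I sites (GATATC) start at positions 58, 109, 132.
Vte46I cuts after the first base of each site, so after positions 58, 109, 132.
Combined cut positions: 58, 75, 109, 132.
Linear molecule, 4 cuts → 5 fragments:
  1–58 → 58 bp
  59–75 → 17 bp
  76–109 → 34 bp
  110–132 → 23 bp
  133–178 → 46 bp
Sorted largest to smallest: 58, 46, 34, 23, 17 bp.

58, 46, 34, 23, 17 bp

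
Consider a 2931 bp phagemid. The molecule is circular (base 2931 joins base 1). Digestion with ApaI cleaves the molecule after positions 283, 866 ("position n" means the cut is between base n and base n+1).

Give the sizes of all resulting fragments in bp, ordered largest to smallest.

Circular molecule, 2 cuts → 2 fragments:
  866 − 283 = 583 bp
  wrap: 2931 − 866 + 283 = 2348 bp
Sorted largest to smallest: 2348, 583 bp.

2348, 583 bp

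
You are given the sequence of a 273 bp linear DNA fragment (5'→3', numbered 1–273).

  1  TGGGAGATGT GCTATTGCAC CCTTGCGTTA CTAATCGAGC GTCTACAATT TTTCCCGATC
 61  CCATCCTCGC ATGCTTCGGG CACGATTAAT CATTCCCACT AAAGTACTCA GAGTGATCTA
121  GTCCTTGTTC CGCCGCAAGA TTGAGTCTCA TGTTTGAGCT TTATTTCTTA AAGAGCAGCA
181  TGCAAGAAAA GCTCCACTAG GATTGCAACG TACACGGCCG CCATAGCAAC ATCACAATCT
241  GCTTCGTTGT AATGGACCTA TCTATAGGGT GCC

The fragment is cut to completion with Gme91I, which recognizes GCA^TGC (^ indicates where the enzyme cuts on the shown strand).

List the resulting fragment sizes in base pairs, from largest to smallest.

Gme91I sites (GCATGC) start at positions 69, 178.
Gme91I cuts after base 3 of each site, so after positions 71, 180.
Linear molecule, 2 cuts → 3 fragments:
  1–71 → 71 bp
  72–180 → 109 bp
  181–273 → 93 bp
Sorted largest to smallest: 109, 93, 71 bp.

109, 93, 71 bp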